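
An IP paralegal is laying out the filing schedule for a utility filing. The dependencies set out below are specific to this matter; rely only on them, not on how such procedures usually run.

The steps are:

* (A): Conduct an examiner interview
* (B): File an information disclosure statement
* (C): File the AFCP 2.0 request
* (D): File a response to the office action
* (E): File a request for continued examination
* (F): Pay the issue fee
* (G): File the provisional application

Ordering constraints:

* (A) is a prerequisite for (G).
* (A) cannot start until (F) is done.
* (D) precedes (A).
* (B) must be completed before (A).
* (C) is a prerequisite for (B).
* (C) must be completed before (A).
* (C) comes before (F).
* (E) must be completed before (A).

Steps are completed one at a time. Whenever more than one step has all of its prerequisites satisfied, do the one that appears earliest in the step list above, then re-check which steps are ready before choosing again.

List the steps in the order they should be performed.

(C), (D) and (E) have no prerequisites; (C) is listed earlier, so (C) is first.
(B) and (F) now also ready, so the ready set is {(B), (D), (E), (F)}; (B) is listed earlier → (B).
Ready: (D), (E) and (F). (D) is listed earlier → (D).
Now (E) and (F) have their prerequisites met. (E) is listed earlier, so (E) next.
(F) is the only step now ready → (F).
(A) needed (B), (C), (D), (E) and (F), now all done → (A).
Next only (G) has its prerequisites met → (G).

(C) (B) (D) (E) (F) (A) (G)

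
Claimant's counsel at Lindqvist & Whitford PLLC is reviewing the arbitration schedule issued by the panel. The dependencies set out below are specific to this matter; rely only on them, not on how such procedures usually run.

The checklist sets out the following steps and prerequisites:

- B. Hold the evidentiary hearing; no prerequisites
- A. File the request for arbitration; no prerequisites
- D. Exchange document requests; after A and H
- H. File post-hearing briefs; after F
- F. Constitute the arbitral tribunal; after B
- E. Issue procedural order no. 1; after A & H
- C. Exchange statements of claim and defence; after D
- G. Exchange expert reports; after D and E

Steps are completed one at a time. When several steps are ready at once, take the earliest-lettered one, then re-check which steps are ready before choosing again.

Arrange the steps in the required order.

A B F H D C E G

A and B have no prerequisites; A has the earlier label, so A is first.
Next only B has its prerequisites met → B.
F needed B, now all done → F.
That leaves H as the only ready step → H.
Ready: D and E. D has the earlier label → D.
C and E are both available; C has the earlier label → C.
E needed A and H, now all done → E.
G is the only step now ready → G.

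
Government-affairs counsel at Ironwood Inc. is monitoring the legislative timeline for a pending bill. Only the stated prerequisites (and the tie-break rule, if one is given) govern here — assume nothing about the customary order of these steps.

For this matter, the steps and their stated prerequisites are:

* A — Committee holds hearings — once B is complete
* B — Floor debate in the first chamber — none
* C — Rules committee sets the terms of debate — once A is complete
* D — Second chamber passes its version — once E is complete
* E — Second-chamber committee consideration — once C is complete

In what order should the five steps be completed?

B A C E D

B has no prerequisites → B first.
That leaves A as the only ready step → A.
C needed A, now all done → C.
That leaves E as the only ready step → E.
D needed E, now all done → D.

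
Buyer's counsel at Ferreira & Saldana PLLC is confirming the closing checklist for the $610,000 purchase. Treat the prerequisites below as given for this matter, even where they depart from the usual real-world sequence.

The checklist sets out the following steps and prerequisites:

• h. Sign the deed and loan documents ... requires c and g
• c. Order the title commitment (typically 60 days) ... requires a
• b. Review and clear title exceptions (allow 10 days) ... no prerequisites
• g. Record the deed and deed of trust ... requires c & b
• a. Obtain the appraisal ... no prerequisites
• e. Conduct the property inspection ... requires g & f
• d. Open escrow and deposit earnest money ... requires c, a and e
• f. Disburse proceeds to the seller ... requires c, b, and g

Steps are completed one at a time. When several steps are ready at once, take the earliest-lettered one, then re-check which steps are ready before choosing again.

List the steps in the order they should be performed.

a b c g f e d h

a and b have no prerequisites; a has the earlier label, so a is first.
c now also ready, so the ready set is {b, c}; b has the earlier label → b.
That leaves c as the only ready step → c.
That leaves g as the only ready step → g.
Now f and h have their prerequisites met. f has the earlier label, so f next.
Ready: e and h. e has the earlier label → e.
Ready: d and h. d has the earlier label → d.
h needed c and g, now all done → h.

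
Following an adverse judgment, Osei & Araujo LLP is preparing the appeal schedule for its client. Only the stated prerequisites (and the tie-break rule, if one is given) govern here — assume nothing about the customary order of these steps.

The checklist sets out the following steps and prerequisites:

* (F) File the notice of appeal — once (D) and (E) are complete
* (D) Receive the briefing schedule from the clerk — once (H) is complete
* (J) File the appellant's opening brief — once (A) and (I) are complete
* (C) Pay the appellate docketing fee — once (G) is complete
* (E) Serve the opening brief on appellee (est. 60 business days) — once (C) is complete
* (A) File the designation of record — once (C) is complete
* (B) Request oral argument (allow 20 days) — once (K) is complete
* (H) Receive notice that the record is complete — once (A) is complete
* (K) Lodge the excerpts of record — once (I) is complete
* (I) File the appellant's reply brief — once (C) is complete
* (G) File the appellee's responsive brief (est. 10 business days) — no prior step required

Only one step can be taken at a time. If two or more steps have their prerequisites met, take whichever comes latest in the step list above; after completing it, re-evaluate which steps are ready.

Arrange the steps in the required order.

(G), (C), (I), (K), (B), (A), (H), (E), (J), (D), (F)

Only (G) has no prerequisites, so it is first.
That leaves (C) as the only ready step → (C).
(I), (A) and (E) are all available; (I) is listed later → (I).
Now (K), (A) and (E) have their prerequisites met. (K) is listed later, so (K) next.
(B) now also ready, so the ready set is {(B), (A), (E)}; (B) is listed later → (B).
(A) and (E) are both available; (A) is listed later → (A).
Ready: (H), (E) and (J). (H) is listed later → (H).
Now (E), (J) and (D) have their prerequisites met. (E) is listed later, so (E) next.
Now (J) and (D) have their prerequisites met. (J) is listed later, so (J) next.
(D) needed (H), now all done → (D).
(F) is the only step now ready → (F).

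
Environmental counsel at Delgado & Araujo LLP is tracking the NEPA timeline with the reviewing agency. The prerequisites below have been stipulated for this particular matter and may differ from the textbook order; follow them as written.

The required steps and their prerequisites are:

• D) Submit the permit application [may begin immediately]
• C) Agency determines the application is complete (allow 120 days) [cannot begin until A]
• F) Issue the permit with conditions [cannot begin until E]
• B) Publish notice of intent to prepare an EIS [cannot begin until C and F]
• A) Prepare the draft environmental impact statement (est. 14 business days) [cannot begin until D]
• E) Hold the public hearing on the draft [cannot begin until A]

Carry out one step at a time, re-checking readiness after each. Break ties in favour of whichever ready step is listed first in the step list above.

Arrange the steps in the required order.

D, A, C, E, F, B

Only D has no prerequisites, so it is first.
A needed D, now all done → A.
C and E are both available; C is listed earlier → C.
Next only E has its prerequisites met → E.
F needed E, now all done → F.
B needed C and F, now all done → B.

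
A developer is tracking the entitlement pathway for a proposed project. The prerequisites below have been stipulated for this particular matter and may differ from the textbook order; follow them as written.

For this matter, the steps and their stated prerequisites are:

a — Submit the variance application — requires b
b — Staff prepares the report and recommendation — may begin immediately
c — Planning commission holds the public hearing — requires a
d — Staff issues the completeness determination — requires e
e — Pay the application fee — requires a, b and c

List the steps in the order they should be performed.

b, a, c, e, d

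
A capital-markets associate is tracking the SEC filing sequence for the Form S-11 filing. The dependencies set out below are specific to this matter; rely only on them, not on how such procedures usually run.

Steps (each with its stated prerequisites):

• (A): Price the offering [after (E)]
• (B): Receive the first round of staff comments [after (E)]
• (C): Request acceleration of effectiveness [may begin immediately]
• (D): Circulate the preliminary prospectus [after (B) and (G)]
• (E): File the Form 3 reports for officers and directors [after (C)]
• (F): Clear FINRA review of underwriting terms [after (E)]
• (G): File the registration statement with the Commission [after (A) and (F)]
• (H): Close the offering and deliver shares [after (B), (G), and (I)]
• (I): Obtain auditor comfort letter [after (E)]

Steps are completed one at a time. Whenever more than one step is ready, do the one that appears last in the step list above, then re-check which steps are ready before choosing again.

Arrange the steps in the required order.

(C), (E), (I), (F), (B), (A), (G), (H), (D)

(C) is the only step with nothing outstanding, so it goes first.
(E) needed (C), now all done → (E).
Ready: (I), (F), (B) and (A). (I) is listed later → (I).
(F), (B) and (A) are all available; (F) is listed later → (F).
Ready: (B) and (A). (B) is listed later → (B).
(A) is the only step now ready → (A).
That leaves (G) as the only ready step → (G).
(H) and (D) are both available; (H) is listed later → (H).
That leaves (D) as the only ready step → (D).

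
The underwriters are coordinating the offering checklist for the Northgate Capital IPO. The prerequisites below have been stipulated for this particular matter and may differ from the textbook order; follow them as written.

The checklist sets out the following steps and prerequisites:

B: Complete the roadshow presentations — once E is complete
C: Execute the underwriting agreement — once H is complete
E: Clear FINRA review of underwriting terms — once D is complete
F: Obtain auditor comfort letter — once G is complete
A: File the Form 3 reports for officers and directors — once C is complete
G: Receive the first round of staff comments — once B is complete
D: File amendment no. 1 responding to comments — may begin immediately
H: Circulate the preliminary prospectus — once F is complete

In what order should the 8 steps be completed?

D → E → B → G → F → H → C → A

D is the only step with nothing outstanding, so it goes first.
E needed D, now all done → E.
Next only B has its prerequisites met → B.
Next only G has its prerequisites met → G.
Next only F has its prerequisites met → F.
That leaves H as the only ready step → H.
C needed H, now all done → C.
Next only A has its prerequisites met → A.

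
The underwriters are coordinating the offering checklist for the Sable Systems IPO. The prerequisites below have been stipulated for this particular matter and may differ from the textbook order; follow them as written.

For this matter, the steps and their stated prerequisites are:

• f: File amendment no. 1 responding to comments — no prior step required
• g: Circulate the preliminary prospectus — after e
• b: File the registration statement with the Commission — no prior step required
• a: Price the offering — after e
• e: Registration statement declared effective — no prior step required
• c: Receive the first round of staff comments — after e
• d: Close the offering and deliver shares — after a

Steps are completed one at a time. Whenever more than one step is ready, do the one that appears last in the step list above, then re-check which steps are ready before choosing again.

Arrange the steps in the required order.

e, c, a, d, b, g, f

e, b and f have no prerequisites; e is listed later, so e is first.
Now c, a, b, g and f have their prerequisites met. c is listed later, so c next.
Now a, b, g and f have their prerequisites met. a is listed later, so a next.
d now also ready, so the ready set is {d, b, g, f}; d is listed later → d.
Now b, g and f have their prerequisites met. b is listed later, so b next.
g and f are both available; g is listed later → g.
That leaves f as the only ready step → f.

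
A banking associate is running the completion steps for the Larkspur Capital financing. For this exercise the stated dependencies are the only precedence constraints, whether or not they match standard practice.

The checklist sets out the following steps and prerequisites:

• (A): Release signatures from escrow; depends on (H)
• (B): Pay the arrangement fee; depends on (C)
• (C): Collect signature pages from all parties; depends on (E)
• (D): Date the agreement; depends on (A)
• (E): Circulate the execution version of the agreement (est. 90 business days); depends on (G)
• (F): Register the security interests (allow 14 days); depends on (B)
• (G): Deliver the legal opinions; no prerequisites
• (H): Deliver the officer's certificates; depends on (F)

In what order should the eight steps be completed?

(G) (E) (C) (B) (F) (H) (A) (D)

(G) has no prerequisites → (G) first.
(E) needed (G), now all done → (E).
(C) is the only step now ready → (C).
Next only (B) has its prerequisites met → (B).
(F) needed (B), now all done → (F).
(H) needed (F), now all done → (H).
(A) needed (H), now all done → (A).
(D) needed (A), now all done → (D).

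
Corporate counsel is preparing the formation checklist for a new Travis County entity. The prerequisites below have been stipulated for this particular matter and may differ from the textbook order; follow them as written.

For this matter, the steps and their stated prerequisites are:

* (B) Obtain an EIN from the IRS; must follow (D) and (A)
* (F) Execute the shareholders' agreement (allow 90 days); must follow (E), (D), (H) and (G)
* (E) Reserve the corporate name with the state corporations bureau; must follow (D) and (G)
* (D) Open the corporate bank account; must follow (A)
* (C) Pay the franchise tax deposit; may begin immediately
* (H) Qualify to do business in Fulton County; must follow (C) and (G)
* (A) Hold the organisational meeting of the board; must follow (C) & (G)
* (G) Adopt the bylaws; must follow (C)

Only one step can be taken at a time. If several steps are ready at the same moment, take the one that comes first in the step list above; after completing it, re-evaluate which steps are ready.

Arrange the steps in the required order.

(C) is the only step with nothing outstanding, so it goes first.
Next only (G) has its prerequisites met → (G).
(H) and (A) are both available; (H) is listed earlier → (H).
(A) needed (C) and (G), now all done → (A).
(D) needed (A), now all done → (D).
Now (B) and (E) have their prerequisites met. (B) is listed earlier, so (B) next.
(E) needed (D) and (G), now all done → (E).
(F) needed (E), (D), (H) and (G), now all done → (F).

(C) (G) (H) (A) (D) (B) (E) (F)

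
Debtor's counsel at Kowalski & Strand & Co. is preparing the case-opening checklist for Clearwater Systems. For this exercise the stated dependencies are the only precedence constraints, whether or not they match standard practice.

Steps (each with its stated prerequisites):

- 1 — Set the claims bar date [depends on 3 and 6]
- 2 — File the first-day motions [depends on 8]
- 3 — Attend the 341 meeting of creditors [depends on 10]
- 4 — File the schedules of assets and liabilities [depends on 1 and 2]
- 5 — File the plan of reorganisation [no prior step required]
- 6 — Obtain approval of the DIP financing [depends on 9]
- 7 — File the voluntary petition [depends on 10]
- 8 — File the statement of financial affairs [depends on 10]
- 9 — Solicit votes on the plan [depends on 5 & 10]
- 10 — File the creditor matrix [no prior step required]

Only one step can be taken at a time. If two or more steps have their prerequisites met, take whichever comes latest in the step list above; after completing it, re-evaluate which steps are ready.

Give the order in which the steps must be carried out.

10 8 7 5 9 6 3 2 1 4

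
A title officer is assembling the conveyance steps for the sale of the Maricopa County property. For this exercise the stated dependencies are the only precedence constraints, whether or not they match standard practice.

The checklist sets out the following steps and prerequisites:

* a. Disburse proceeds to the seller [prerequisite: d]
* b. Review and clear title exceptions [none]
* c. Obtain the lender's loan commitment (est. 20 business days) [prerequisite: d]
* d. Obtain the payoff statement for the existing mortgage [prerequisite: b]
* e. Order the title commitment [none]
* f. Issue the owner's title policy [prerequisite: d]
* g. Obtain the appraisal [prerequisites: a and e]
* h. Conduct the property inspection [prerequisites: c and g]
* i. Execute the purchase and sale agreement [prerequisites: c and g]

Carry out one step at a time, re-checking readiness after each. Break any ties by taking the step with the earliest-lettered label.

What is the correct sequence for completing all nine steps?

b → d → a → c → e → f → g → h → i

b and e have no prerequisites; b has the earlier label, so b is first.
Ready: d and e. d has the earlier label → d.
a, c, e and f are all available; a has the earlier label → a.
c, e and f are all available; c has the earlier label → c.
Ready: e and f. e has the earlier label → e.
Ready: f and g. f has the earlier label → f.
Next only g has its prerequisites met → g.
Now h and i have their prerequisites met. h has the earlier label, so h next.
i needed c and g, now all done → i.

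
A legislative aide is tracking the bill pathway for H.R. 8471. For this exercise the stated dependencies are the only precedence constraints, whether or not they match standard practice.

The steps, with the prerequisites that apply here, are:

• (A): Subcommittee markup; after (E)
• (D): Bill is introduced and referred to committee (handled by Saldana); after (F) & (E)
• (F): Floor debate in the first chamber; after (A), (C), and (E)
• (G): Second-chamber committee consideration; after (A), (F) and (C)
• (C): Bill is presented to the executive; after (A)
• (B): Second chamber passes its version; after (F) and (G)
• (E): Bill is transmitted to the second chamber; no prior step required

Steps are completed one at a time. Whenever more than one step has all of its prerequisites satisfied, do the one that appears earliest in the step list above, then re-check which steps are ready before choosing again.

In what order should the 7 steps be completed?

Only (E) has no prerequisites, so it is first.
(A) needed (E), now all done → (A).
(C) needed (A), now all done → (C).
(F) needed (A), (C) and (E), now all done → (F).
Ready: (D) and (G). (D) is listed earlier → (D).
That leaves (G) as the only ready step → (G).
(B) needed (F) and (G), now all done → (B).

(E) (A) (C) (F) (D) (G) (B)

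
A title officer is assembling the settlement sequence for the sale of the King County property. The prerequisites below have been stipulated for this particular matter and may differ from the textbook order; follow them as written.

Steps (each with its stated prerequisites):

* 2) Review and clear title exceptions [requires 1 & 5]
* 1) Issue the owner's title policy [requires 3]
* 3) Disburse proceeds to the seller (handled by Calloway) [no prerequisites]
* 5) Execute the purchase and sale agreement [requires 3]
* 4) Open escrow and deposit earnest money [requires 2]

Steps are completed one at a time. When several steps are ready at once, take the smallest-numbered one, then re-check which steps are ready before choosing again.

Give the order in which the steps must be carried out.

3 has no prerequisites → 3 first.
Now 1 and 5 have their prerequisites met. 1 has the earlier label, so 1 next.
5 needed 3, now all done → 5.
2 is the only step now ready → 2.
Next only 4 has its prerequisites met → 4.

3, 1, 5, 2, 4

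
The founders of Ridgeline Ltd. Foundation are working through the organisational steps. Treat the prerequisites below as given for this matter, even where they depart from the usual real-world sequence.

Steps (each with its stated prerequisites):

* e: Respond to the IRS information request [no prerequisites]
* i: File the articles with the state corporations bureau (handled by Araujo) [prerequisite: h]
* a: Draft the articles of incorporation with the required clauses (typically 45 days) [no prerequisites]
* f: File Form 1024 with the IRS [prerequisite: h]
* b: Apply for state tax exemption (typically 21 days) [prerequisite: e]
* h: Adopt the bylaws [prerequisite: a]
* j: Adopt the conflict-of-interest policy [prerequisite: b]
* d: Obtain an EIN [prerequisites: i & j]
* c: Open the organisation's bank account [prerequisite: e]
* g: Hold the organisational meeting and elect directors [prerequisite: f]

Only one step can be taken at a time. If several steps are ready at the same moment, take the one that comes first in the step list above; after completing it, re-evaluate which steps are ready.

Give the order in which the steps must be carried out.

Nothing is required for e and a. e is listed earlier → e first.
a, b and c are all available; a is listed earlier → a.
Ready: b, h and c. b is listed earlier → b.
h, j and c are all available; h is listed earlier → h.
i and f now also ready, so the ready set is {i, f, j, c}; i is listed earlier → i.
Now f, j and c have their prerequisites met. f is listed earlier, so f next.
j, c and g are all available; j is listed earlier → j.
d, c and g are all available; d is listed earlier → d.
Ready: c and g. c is listed earlier → c.
g is the only step now ready → g.

e a b h i f j d c g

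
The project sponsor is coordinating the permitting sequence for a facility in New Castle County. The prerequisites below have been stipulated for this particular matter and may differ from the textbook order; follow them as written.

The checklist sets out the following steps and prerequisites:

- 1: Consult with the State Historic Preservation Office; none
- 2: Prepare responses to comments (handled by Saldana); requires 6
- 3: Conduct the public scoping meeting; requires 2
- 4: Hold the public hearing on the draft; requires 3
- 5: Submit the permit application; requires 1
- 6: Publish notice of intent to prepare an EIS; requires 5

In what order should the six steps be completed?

1 5 6 2 3 4

Only 1 has no prerequisites, so it is first.
5 needed 1, now all done → 5.
That leaves 6 as the only ready step → 6.
That leaves 2 as the only ready step → 2.
That leaves 3 as the only ready step → 3.
That leaves 4 as the only ready step → 4.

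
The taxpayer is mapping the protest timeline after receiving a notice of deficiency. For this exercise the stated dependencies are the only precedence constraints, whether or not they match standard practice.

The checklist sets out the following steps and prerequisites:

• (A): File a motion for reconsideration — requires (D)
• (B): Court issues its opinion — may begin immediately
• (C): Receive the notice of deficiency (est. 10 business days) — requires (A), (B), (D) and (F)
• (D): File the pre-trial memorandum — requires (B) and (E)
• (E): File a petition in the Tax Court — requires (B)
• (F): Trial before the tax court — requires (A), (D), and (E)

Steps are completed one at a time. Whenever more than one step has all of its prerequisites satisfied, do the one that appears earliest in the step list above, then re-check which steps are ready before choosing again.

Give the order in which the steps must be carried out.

(B) → (E) → (D) → (A) → (F) → (C)

Only (B) has no prerequisites, so it is first.
(E) is the only step now ready → (E).
(D) needed (B) and (E), now all done → (D).
(A) needed (D), now all done → (A).
(F) needed (A), (D) and (E), now all done → (F).
That leaves (C) as the only ready step → (C).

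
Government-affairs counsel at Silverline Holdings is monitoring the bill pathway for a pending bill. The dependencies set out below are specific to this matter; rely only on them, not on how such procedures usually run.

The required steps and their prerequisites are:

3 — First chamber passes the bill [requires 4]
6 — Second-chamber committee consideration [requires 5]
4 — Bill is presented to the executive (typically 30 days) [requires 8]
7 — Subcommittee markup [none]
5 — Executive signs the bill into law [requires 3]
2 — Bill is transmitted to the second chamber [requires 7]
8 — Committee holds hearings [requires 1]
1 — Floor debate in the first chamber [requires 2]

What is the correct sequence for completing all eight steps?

7, 2, 1, 8, 4, 3, 5, 6

7 has no prerequisites → 7 first.
That leaves 2 as the only ready step → 2.
1 needed 2, now all done → 1.
8 needed 1, now all done → 8.
Next only 4 has its prerequisites met → 4.
Next only 3 has its prerequisites met → 3.
That leaves 5 as the only ready step → 5.
6 needed 5, now all done → 6.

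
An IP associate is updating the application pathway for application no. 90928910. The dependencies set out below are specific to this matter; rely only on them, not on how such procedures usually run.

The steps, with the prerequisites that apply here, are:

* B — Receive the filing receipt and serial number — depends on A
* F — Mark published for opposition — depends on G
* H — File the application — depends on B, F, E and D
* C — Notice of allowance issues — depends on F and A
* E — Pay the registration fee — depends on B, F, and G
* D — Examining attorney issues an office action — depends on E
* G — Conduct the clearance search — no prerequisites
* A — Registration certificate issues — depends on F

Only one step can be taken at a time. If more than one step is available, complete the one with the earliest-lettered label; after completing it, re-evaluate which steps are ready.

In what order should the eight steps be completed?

G is the only step with nothing outstanding, so it goes first.
That leaves F as the only ready step → F.
A is the only step now ready → A.
Now B and C have their prerequisites met. B has the earlier label, so B next.
Now C and E have their prerequisites met. C has the earlier label, so C next.
E needed B, F and G, now all done → E.
D needed E, now all done → D.
H is the only step now ready → H.

G F A B C E D H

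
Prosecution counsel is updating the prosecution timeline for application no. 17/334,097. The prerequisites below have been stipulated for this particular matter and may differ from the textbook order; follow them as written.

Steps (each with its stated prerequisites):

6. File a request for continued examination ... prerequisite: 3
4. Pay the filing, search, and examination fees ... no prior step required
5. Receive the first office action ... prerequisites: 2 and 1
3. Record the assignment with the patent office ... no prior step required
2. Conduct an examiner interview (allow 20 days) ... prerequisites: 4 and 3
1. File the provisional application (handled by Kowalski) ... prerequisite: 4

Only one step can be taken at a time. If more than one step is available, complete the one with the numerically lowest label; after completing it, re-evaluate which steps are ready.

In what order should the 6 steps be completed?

3 → 4 → 1 → 2 → 5 → 6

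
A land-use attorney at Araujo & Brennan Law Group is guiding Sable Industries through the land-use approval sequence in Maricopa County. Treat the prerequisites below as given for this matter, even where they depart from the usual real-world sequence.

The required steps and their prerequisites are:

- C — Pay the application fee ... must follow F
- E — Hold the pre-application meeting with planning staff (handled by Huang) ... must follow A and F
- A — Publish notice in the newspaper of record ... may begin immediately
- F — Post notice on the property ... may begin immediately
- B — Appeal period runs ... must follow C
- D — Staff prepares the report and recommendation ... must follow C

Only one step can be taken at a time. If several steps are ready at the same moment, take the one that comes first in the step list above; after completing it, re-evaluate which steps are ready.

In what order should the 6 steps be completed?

Nothing is required for A and F. A is listed earlier → A first.
Next only F has its prerequisites met → F.
Ready: C and E. C is listed earlier → C.
B and D now also ready, so the ready set is {E, B, D}; E is listed earlier → E.
B and D are both available; B is listed earlier → B.
That leaves D as the only ready step → D.

A F C E B D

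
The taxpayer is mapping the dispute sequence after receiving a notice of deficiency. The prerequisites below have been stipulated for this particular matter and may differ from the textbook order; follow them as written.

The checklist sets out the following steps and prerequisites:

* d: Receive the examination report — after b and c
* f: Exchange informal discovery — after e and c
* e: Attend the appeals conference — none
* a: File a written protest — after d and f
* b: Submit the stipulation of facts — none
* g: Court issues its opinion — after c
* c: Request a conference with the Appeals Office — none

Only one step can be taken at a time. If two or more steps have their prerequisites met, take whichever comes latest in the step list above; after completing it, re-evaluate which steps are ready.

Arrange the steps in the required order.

c g b e f d a

Nothing is required for c, b and e. c is listed later → c first.
Now g, b and e have their prerequisites met. g is listed later, so g next.
b and e are both available; b is listed later → b.
d now also ready, so the ready set is {e, d}; e is listed later → e.
f now also ready, so the ready set is {f, d}; f is listed later → f.
Next only d has its prerequisites met → d.
Next only a has its prerequisites met → a.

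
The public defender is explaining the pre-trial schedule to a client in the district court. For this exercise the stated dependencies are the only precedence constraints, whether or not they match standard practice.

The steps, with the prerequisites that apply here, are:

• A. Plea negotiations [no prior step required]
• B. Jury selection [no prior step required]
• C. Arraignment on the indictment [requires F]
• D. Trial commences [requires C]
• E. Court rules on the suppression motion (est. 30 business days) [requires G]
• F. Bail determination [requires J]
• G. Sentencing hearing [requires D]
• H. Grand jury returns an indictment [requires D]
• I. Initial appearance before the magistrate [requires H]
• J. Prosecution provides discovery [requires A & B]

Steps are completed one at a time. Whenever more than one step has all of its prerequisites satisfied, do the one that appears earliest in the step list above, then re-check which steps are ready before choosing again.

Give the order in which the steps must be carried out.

A B J F C D G E H I

A and B have no prerequisites; A is listed earlier, so A is first.
Next only B has its prerequisites met → B.
J needed A and B, now all done → J.
That leaves F as the only ready step → F.
C needed F, now all done → C.
D needed C, now all done → D.
Ready: G and H. G is listed earlier → G.
E and H are both available; E is listed earlier → E.
Next only H has its prerequisites met → H.
That leaves I as the only ready step → I.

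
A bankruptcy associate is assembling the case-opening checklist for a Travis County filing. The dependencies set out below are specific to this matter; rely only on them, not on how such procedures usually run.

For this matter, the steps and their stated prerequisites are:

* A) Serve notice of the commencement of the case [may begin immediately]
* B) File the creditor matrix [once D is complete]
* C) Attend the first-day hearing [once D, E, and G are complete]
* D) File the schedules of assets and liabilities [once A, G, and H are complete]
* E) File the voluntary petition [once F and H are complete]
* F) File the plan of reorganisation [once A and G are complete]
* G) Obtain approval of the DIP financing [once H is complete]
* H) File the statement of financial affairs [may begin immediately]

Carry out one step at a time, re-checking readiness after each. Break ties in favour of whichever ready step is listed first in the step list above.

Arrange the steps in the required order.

A and H have no prerequisites; A is listed earlier, so A is first.
H is the only step now ready → H.
G needed H, now all done → G.
Now D and F have their prerequisites met. D is listed earlier, so D next.
Ready: B and F. B is listed earlier → B.
F needed A and G, now all done → F.
E needed F and H, now all done → E.
C needed D, E and G, now all done → C.

A, H, G, D, B, F, E, C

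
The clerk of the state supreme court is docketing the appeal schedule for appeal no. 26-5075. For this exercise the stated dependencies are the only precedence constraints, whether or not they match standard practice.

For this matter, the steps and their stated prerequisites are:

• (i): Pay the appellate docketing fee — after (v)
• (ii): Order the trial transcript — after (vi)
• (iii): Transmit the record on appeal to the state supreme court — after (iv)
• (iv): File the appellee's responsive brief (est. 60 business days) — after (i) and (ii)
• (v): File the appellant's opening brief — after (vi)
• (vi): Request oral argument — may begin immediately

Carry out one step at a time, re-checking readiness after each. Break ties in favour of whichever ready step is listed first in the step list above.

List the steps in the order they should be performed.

(vi) (ii) (v) (i) (iv) (iii)

(vi) has no prerequisites → (vi) first.
Now (ii) and (v) have their prerequisites met. (ii) is listed earlier, so (ii) next.
(v) needed (vi), now all done → (v).
(i) needed (v), now all done → (i).
(iv) is the only step now ready → (iv).
(iii) needed (iv), now all done → (iii).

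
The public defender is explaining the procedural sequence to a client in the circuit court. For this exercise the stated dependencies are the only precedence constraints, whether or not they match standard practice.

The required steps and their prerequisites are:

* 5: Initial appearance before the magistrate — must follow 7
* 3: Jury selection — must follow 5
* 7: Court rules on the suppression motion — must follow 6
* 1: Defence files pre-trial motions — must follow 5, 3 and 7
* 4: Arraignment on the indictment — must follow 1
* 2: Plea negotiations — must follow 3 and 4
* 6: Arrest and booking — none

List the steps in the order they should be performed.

6, 7, 5, 3, 1, 4, 2

Only 6 has no prerequisites, so it is first.
7 needed 6, now all done → 7.
5 needed 7, now all done → 5.
Next only 3 has its prerequisites met → 3.
That leaves 1 as the only ready step → 1.
That leaves 4 as the only ready step → 4.
2 needed 3 and 4, now all done → 2.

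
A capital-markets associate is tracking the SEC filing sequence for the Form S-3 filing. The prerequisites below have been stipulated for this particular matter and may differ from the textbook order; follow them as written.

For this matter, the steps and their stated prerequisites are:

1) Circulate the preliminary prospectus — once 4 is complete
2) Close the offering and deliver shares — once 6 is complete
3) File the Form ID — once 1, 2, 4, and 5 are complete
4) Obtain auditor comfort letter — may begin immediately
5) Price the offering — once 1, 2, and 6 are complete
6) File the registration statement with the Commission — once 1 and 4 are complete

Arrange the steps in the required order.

4, 1, 6, 2, 5, 3

Only 4 has no prerequisites, so it is first.
Next only 1 has its prerequisites met → 1.
That leaves 6 as the only ready step → 6.
2 needed 6, now all done → 2.
That leaves 5 as the only ready step → 5.
Next only 3 has its prerequisites met → 3.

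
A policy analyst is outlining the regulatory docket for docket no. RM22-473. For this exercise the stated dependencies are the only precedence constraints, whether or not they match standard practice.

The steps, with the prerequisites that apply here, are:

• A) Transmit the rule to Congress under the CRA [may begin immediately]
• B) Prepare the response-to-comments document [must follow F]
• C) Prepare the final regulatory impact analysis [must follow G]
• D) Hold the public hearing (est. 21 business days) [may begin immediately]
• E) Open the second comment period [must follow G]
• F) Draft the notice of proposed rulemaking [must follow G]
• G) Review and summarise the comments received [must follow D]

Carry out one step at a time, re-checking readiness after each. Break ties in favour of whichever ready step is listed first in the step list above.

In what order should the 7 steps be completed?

A D G C E F B

Nothing is required for A and D. A is listed earlier → A first.
D is the only step now ready → D.
Next only G has its prerequisites met → G.
C, E and F are all available; C is listed earlier → C.
E and F are both available; E is listed earlier → E.
That leaves F as the only ready step → F.
B needed F, now all done → B.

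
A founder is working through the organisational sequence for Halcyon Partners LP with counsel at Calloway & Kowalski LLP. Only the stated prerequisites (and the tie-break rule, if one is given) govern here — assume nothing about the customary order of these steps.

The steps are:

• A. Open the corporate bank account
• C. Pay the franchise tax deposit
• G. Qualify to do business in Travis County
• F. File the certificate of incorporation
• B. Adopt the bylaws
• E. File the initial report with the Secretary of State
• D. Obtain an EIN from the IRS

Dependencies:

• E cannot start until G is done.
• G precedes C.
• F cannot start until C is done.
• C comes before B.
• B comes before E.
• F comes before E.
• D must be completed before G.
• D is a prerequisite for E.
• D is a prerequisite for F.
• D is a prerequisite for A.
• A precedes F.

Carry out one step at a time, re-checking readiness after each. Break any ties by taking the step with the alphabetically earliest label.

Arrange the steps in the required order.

D A G C B F E

D is the only step with nothing outstanding, so it goes first.
Ready: A and G. A has the earlier label → A.
G needed D, now all done → G.
Next only C has its prerequisites met → C.
Ready: B and F. B has the earlier label → B.
That leaves F as the only ready step → F.
E needed B, D, F and G, now all done → E.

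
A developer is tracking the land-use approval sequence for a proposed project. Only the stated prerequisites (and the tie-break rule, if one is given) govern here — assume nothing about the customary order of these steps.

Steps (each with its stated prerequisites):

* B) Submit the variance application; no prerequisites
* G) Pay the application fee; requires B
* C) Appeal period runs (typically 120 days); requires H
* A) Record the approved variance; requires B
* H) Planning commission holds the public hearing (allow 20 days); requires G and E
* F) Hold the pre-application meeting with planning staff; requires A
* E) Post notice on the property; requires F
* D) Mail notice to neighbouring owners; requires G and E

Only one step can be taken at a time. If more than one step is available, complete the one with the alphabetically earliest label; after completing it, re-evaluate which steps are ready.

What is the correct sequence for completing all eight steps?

B has no prerequisites → B first.
Ready: A and G. A has the earlier label → A.
Now F and G have their prerequisites met. F has the earlier label, so F next.
E now also ready, so the ready set is {E, G}; E has the earlier label → E.
G is the only step now ready → G.
D and H are both available; D has the earlier label → D.
H needed E and G, now all done → H.
C needed H, now all done → C.

B, A, F, E, G, D, H, C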